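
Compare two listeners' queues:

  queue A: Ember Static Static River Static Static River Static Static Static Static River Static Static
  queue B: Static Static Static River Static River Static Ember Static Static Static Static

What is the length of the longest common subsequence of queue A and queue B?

Pick Static (queue A #2, queue B #2) → Static (queue A #3, queue B #3) → River (queue A #4, queue B #4) → Static (queue A #6, queue B #5) → River (queue A #7, queue B #6) → Static (queue A #8, queue B #7) → Static (queue A #10, queue B #9) → Static (queue A #11, queue B #10) → Static (queue A #13, queue B #11) → Static (queue A #14, queue B #12); all 10 songs appear in both, in order. The LCS DP gives dp[14][12] = 10, so this is optimal.

10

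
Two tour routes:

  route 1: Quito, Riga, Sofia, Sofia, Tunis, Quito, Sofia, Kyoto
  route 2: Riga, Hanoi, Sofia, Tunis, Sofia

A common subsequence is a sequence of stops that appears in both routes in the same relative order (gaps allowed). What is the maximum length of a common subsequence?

One common subsequence of length 4: Riga at route 1[2]=route 2[1] → Sofia at route 1[4]=route 2[3] → Tunis at route 1[5]=route 2[4] → Sofia at route 1[7]=route 2[5]. The LCS DP gives dp[8][5] = 4, so this is optimal.

4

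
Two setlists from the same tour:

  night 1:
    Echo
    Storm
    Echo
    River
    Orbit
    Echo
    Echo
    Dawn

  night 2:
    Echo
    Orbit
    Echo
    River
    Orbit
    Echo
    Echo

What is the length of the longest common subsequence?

6

Match Echo (night 1 #1, night 2 #1), then Echo (night 1 #3, night 2 #3), then River (night 1 #4, night 2 #4), then Orbit (night 1 #5, night 2 #5), then Echo (night 1 #6, night 2 #6), then Echo (night 1 #7, night 2 #7) — 6 songs in the same relative order in both. The LCS DP gives dp[8][7] = 6, so this is optimal.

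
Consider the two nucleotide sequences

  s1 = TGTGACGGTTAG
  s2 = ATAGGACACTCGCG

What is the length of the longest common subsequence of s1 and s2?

7

Match T (s1 #1, s2 #2), then G (s1 #2, s2 #4), then G (s1 #4, s2 #5), then A (s1 #5, s2 #8), then C (s1 #6, s2 #11), then G (s1 #7, s2 #12), then G (s1 #12, s2 #14) — 7 bases in the same relative order in both. dp[12][14] = 7 confirms this is the maximum.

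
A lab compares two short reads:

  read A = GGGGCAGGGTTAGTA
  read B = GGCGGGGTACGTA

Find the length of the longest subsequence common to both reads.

11

Pick G at read A[1]=read B[1]; then G at read A[2]=read B[2]; then G at read A[4]=read B[4]; then G at read A[7]=read B[5]; then G at read A[8]=read B[6]; then G at read A[9]=read B[7]; then T at read A[11]=read B[8]; then A at read A[12]=read B[9]; then G at read A[13]=read B[11]; then T at read A[14]=read B[12]; then A at read A[15]=read B[13]; all 11 bases appear in both, in order, and the DP table's final entry dp[15][13] is also 11, so no common subsequence is longer.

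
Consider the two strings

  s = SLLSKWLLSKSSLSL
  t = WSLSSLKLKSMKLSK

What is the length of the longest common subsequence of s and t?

9

Match S [1,2], then L [2,3], then L [3,6], then K [5,7], then L [7,8], then S [9,10], then K [10,12], then L [13,13], then S [14,14] — 9 characters in the same relative order in both. Since dp[15][15] = 9, nothing longer is possible.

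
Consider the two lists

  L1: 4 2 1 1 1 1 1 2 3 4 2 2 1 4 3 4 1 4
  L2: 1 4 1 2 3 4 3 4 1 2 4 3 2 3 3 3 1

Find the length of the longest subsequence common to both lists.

Pick 4 (L1 #1, L2 #2), 1 (L1 #7, L2 #3), 2 (L1 #8, L2 #4), 3 (L1 #9, L2 #7), 4 (L1 #10, L2 #8), 2 (L1 #11, L2 #10), 2 (L1 #12, L2 #13), 3 (L1 #15, L2 #16), 1 (L1 #17, L2 #17); all 9 values appear in both, in order. The LCS DP gives dp[18][17] = 9, so this is optimal.

9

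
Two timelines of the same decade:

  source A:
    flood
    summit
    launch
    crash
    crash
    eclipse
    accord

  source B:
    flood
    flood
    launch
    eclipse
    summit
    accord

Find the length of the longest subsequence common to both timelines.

4

One common subsequence of length 4: flood (source A #1, source B #2), then launch (source A #3, source B #3), then eclipse (source A #6, source B #4), then accord (source A #7, source B #6). The LCS DP gives dp[7][6] = 4, so this is optimal.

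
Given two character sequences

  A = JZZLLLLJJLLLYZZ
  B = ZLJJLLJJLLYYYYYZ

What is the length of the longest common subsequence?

Taking Z [3,1], L [4,2], L [6,5], L [7,6], J [8,7], J [9,8], L [10,9], L [11,10], Y [13,15], Z [15,16] gives a common subsequence of length 10, and the DP table's final entry dp[15][16] is also 10, so no common subsequence is longer.

10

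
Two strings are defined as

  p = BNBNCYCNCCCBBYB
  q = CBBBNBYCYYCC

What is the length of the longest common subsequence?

Match B at p[1]=q[4]; then N at p[2]=q[5]; then B at p[3]=q[6]; then C at p[5]=q[8]; then Y at p[6]=q[10]; then C at p[10]=q[11]; then C at p[11]=q[12] — 7 characters in the same relative order in both. The LCS DP gives dp[15][12] = 7, so this is optimal.

7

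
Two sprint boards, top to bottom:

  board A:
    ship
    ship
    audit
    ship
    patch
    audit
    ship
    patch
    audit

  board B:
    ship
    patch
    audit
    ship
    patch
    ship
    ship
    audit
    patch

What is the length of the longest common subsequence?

6

One common subsequence of length 6: ship [1,1], audit [3,3], ship [4,4], patch [5,5], audit [6,8], patch [8,9]. Since dp[9][9] = 6, nothing longer is possible.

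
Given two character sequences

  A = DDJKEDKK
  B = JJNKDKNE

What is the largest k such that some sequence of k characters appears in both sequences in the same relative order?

Pick J at A[3]=B[2], then K at A[4]=B[4], then D at A[6]=B[5], then K at A[7]=B[6]; all 4 characters appear in both, in order. dp[8][8] = 4 confirms this is the maximum.

4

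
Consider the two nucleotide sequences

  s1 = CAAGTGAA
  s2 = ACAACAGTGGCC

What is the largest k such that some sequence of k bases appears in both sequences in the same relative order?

Pick C (s1 #1, s2 #2) → A (s1 #2, s2 #4) → A (s1 #3, s2 #6) → G (s1 #4, s2 #7) → T (s1 #5, s2 #8) → G (s1 #6, s2 #10); all 6 bases appear in both, in order, and the DP table's final entry dp[8][12] is also 6, so no common subsequence is longer.

6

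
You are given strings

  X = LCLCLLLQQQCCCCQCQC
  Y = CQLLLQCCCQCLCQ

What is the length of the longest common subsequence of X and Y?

Pick C (X #2, Y #1), L (X #5, Y #3), L (X #6, Y #4), L (X #7, Y #5), Q (X #10, Y #6), C (X #11, Y #7), C (X #12, Y #8), C (X #13, Y #9), C (X #14, Y #11), C (X #16, Y #13), Q (X #17, Y #14); all 11 characters appear in both, in order. Since dp[18][14] = 11, nothing longer is possible.

11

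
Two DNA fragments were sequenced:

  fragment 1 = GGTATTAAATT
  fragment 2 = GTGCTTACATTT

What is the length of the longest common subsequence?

Taking G (fragment 1 #1, fragment 2 #1) → G (fragment 1 #2, fragment 2 #3) → T (fragment 1 #5, fragment 2 #5) → T (fragment 1 #6, fragment 2 #6) → A (fragment 1 #7, fragment 2 #7) → A (fragment 1 #8, fragment 2 #9) → T (fragment 1 #10, fragment 2 #11) → T (fragment 1 #11, fragment 2 #12) gives a common subsequence of length 8. Since dp[11][12] = 8, nothing longer is possible.

8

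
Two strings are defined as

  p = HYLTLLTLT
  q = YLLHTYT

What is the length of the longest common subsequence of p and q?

Pick Y (p #2, q #1), L (p #3, q #2), L (p #5, q #3), T (p #7, q #5), T (p #9, q #7); all 5 characters appear in both, in order. Since dp[9][7] = 5, nothing longer is possible.

5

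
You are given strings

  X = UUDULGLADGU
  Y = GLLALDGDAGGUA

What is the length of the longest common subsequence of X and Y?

6

Let dp[i][j] be the LCS length of the first i characters of X and the first j characters of Y. dp[i][j] = dp[i-1][j-1]+1 when the i-th and j-th characters match, else max(dp[i-1][j], dp[i][j-1]).
    ·  G  L  L  A  L  D  G  D  A  G  G  U  A
 ·  0  0  0  0  0  0  0  0  0  0  0  0  0  0
 U  0  0  0  0  0  0  0  0  0  0  0  0  1  1
 U  0  0  0  0  0  0  0  0  0  0  0  0  1  1
 D  0  0  0  0  0  0  1  1  1  1  1  1  1  1
 U  0  0  0  0  0  0  1  1  1  1  1  1  2  2
 L  0  0  1  1  1  1  1  1  1  1  1  1  2  2
 G  0  1  1  1  1  1  1  2  2  2  2  2  2  2
 L  0  1  2  2  2  2  2  2  2  2  2  2  2  2
 A  0  1  2  2  3  3  3  3  3  3  3  3  3  3
 D  0  1  2  2  3  3  4  4  4  4  4  4  4  4
 G  0  1  2  2  3  3  4  5  5  5  5  5  5  5
 U  0  1  2  2  3  3  4  5  5  5  5  5  6  6
dp[11][13] = 6. One LCS (by backtracking along matches): LLADGU.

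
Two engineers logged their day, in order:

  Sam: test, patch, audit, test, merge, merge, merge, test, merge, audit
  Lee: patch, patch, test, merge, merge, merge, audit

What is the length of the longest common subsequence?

One common subsequence of length 6: patch at Sam[2]=Lee[2]; then test at Sam[4]=Lee[3]; then merge at Sam[6]=Lee[4]; then merge at Sam[7]=Lee[5]; then merge at Sam[9]=Lee[6]; then audit at Sam[10]=Lee[7]. Since dp[10][7] = 6, nothing longer is possible.

6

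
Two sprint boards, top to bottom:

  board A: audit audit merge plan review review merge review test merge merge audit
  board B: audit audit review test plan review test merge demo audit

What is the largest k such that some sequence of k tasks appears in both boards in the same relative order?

7

Taking audit (board A #1, board B #1), then audit (board A #2, board B #2), then plan (board A #4, board B #5), then review (board A #8, board B #6), then test (board A #9, board B #7), then merge (board A #10, board B #8), then audit (board A #12, board B #10) gives a common subsequence of length 7. Since dp[12][10] = 7, nothing longer is possible.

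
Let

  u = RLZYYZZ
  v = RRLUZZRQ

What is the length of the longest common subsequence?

Taking R (u #1, v #2); then L (u #2, v #3); then Z (u #3, v #5); then Z (u #6, v #6) gives a common subsequence of length 4. Since dp[7][8] = 4, nothing longer is possible.

4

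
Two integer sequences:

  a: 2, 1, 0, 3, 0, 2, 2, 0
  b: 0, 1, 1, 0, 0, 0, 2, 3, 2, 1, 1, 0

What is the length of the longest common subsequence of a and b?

Let dp[i][j] be the LCS length of the first i values of a and the first j values of b. dp[i][j] = dp[i-1][j-1]+1 when the i-th and j-th values match, else max(dp[i-1][j], dp[i][j-1]).
    ·  0  1  1  0  0  0  2  3  2  1  1  0
 ·  0  0  0  0  0  0  0  0  0  0  0  0  0
 2  0  0  0  0  0  0  0  1  1  1  1  1  1
 1  0  0  1  1  1  1  1  1  1  1  2  2  2
 0  0  1  1  1  2  2  2  2  2  2  2  2  3
 3  0  1  1  1  2  2  2  2  3  3  3  3  3
 0  0  1  1  1  2  3  3  3  3  3  3  3  4
 2  0  1  1  1  2  3  3  4  4  4  4  4  4
 2  0  1  1  1  2  3  3  4  4  5  5  5  5
 0  0  1  1  1  2  3  4  4  4  5  5  5  6
dp[8][12] = 6. One LCS (by backtracking along matches): 1, 0, 0, 2, 2, 0.

6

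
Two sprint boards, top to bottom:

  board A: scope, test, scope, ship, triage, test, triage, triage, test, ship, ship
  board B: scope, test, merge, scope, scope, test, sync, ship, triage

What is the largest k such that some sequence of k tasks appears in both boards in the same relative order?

Pick scope at board A[1]=board B[1] → test at board A[2]=board B[2] → scope at board A[3]=board B[5] → ship at board A[4]=board B[8] → triage at board A[8]=board B[9]; all 5 tasks appear in both, in order. The LCS DP gives dp[11][9] = 5, so this is optimal.

5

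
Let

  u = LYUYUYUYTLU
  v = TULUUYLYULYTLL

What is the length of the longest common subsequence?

Pick L at u[1]=v[3], U at u[3]=v[5], Y at u[4]=v[6], Y at u[6]=v[8], U at u[7]=v[9], Y at u[8]=v[11], T at u[9]=v[12], L at u[10]=v[14]; all 8 characters appear in both, in order. dp[11][14] = 8 confirms this is the maximum.

8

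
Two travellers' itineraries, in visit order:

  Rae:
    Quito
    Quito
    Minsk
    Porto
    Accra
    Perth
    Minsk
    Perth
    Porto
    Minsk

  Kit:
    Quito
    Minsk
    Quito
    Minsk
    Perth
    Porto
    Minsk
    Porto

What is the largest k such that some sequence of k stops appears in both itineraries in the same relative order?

Match Quito (Rae #1, Kit #1); then Quito (Rae #2, Kit #3); then Minsk (Rae #3, Kit #4); then Porto (Rae #4, Kit #6); then Minsk (Rae #7, Kit #7); then Porto (Rae #9, Kit #8) — 6 stops in the same relative order in both. The LCS DP gives dp[10][8] = 6, so this is optimal.

6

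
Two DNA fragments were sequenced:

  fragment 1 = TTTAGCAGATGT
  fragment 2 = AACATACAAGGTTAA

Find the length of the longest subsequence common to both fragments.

7

Taking T at fragment 1[3]=fragment 2[5], A at fragment 1[4]=fragment 2[6], C at fragment 1[6]=fragment 2[7], A at fragment 1[7]=fragment 2[9], G at fragment 1[8]=fragment 2[11], T at fragment 1[10]=fragment 2[12], T at fragment 1[12]=fragment 2[13] gives a common subsequence of length 7. dp[12][15] = 7 confirms this is the maximum.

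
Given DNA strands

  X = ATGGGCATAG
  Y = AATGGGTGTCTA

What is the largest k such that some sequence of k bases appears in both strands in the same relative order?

Let dp[i][j] be the LCS length of the first i bases of X and the first j bases of Y. dp[i][j] = dp[i-1][j-1]+1 when the i-th and j-th bases match, else max(dp[i-1][j], dp[i][j-1]).
    ·  A  A  T  G  G  G  T  G  T  C  T  A
 ·  0  0  0  0  0  0  0  0  0  0  0  0  0
 A  0  1  1  1  1  1  1  1  1  1  1  1  1
 T  0  1  1  2  2  2  2  2  2  2  2  2  2
 G  0  1  1  2  3  3  3  3  3  3  3  3  3
 G  0  1  1  2  3  4  4  4  4  4  4  4  4
 G  0  1  1  2  3  4  5  5  5  5  5  5  5
 C  0  1  1  2  3  4  5  5  5  5  6  6  6
 A  0  1  2  2  3  4  5  5  5  5  6  6  7
 T  0  1  2  3  3  4  5  6  6  6  6  7  7
 A  0  1  2  3  3  4  5  6  6  6  6  7  8
 G  0  1  2  3  4  4  5  6  7  7  7  7  8
dp[10][12] = 8. One LCS (by backtracking along matches): ATGGGCTA.

8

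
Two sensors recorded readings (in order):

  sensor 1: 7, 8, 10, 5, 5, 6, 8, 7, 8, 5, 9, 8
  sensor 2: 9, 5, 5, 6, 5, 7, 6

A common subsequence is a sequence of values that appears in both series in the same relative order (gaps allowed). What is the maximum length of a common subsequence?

Let dp[i][j] be the LCS length of the first i values of sensor 1 and the first j values of sensor 2. dp[i][j] = dp[i-1][j-1]+1 when the i-th and j-th values match, else max(dp[i-1][j], dp[i][j-1]).
    ·  9  5  5  6  5  7  6
 ·  0  0  0  0  0  0  0  0
 7  0  0  0  0  0  0  1  1
 8  0  0  0  0  0  0  1  1
10  0  0  0  0  0  0  1  1
 5  0  0  1  1  1  1  1  1
 5  0  0  1  2  2  2  2  2
 6  0  0  1  2  3  3  3  3
 8  0  0  1  2  3  3  3  3
 7  0  0  1  2  3  3  4  4
 8  0  0  1  2  3  3  4  4
 5  0  0  1  2  3  4  4  4
 9  0  1  1  2  3  4  4  4
 8  0  1  1  2  3  4  4  4
dp[12][7] = 4. One LCS (by backtracking along matches): 5, 5, 6, 7.

4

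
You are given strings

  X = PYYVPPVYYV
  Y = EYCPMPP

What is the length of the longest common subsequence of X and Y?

3

Match P at X[1]=Y[4]; then P at X[5]=Y[6]; then P at X[6]=Y[7] — 3 characters in the same relative order in both. Since dp[10][7] = 3, nothing longer is possible.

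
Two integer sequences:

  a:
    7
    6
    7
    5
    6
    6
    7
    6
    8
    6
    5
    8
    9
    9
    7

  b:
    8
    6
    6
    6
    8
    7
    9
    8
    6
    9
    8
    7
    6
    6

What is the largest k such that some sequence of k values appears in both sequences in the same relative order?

One common subsequence of length 8: 6 [2,2], 6 [5,3], 6 [6,4], 7 [7,6], 8 [9,8], 6 [10,9], 8 [12,11], 7 [15,12]. The LCS DP gives dp[15][14] = 8, so this is optimal.

8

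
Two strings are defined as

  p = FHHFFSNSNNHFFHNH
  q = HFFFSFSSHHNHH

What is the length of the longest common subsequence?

9

Taking F at p[1]=q[3], F at p[4]=q[4], F at p[5]=q[6], S at p[6]=q[7], S at p[8]=q[8], H at p[11]=q[9], H at p[14]=q[10], N at p[15]=q[11], H at p[16]=q[13] gives a common subsequence of length 9, and the DP table's final entry dp[16][13] is also 9, so no common subsequence is longer.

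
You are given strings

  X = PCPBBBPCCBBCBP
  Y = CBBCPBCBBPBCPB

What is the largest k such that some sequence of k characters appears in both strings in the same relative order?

Match C [2,4] → P [3,5] → B [4,6] → B [5,8] → B [6,9] → P [7,10] → B [11,11] → C [12,12] → B [13,14] — 9 characters in the same relative order in both, and the DP table's final entry dp[14][14] is also 9, so no common subsequence is longer.

9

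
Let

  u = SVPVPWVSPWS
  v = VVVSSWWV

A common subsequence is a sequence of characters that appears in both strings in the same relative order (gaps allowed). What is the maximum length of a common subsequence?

Let dp[i][j] be the LCS length of the first i characters of u and the first j characters of v. dp[i][j] = dp[i-1][j-1]+1 when the i-th and j-th characters match, else max(dp[i-1][j], dp[i][j-1]).
    ·  V  V  V  S  S  W  W  V
 ·  0  0  0  0  0  0  0  0  0
 S  0  0  0  0  1  1  1  1  1
 V  0  1  1  1  1  1  1  1  2
 P  0  1  1  1  1  1  1  1  2
 V  0  1  2  2  2  2  2  2  2
 P  0  1  2  2  2  2  2  2  2
 W  0  1  2  2  2  2  3  3  3
 V  0  1  2  3  3  3  3  3  4
 S  0  1  2  3  4  4  4  4  4
 P  0  1  2  3  4  4  4  4  4
 W  0  1  2  3  4  4  5  5  5
 S  0  1  2  3  4  5  5  5  5
dp[11][8] = 5. One LCS (by backtracking along matches): VVVSW.

5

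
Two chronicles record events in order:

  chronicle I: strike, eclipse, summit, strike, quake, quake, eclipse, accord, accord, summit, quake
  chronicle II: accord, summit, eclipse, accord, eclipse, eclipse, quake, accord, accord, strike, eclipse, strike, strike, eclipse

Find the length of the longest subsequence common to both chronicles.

Match strike at chronicle I[1]=chronicle II[10], eclipse at chronicle I[2]=chronicle II[11], strike at chronicle I[4]=chronicle II[13], eclipse at chronicle I[7]=chronicle II[14] — 4 events in the same relative order in both, and the DP table's final entry dp[11][14] is also 4, so no common subsequence is longer.

4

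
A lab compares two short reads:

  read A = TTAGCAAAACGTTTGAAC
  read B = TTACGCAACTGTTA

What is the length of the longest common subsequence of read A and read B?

Pick T [1,1], T [2,2], A [3,3], G [4,5], C [5,6], A [8,7], A [9,8], C [10,9], G [11,11], T [13,12], T [14,13], A [17,14]; all 12 bases appear in both, in order. The LCS DP gives dp[18][14] = 12, so this is optimal.

12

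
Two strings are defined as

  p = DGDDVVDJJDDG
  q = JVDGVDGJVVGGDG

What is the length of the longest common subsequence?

Match D [1,3]; then G [2,4]; then D [3,6]; then V [5,9]; then V [6,10]; then D [11,13]; then G [12,14] — 7 characters in the same relative order in both. dp[12][14] = 7 confirms this is the maximum.

7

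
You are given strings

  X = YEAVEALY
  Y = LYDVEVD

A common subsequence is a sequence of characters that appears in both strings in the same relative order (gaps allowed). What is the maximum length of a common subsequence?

Let dp[i][j] be the LCS length of the first i characters of X and the first j characters of Y. dp[i][j] = dp[i-1][j-1]+1 when the i-th and j-th characters match, else max(dp[i-1][j], dp[i][j-1]).
    ·  L  Y  D  V  E  V  D
 ·  0  0  0  0  0  0  0  0
 Y  0  0  1  1  1  1  1  1
 E  0  0  1  1  1  2  2  2
 A  0  0  1  1  1  2  2  2
 V  0  0  1  1  2  2  3  3
 E  0  0  1  1  2  3  3  3
 A  0  0  1  1  2  3  3  3
 L  0  1  1  1  2  3  3  3
 Y  0  1  2  2  2  3  3  3
dp[8][7] = 3. One LCS (by backtracking along matches): YEV.

3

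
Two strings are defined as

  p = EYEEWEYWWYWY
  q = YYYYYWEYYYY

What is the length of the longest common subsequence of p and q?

Let dp[i][j] be the LCS length of the first i characters of p and the first j characters of q. dp[i][j] = dp[i-1][j-1]+1 when the i-th and j-th characters match, else max(dp[i-1][j], dp[i][j-1]).
    ·  Y  Y  Y  Y  Y  W  E  Y  Y  Y  Y
 ·  0  0  0  0  0  0  0  0  0  0  0  0
 E  0  0  0  0  0  0  0  1  1  1  1  1
 Y  0  1  1  1  1  1  1  1  2  2  2  2
 E  0  1  1  1  1  1  1  2  2  2  2  2
 E  0  1  1  1  1  1  1  2  2  2  2  2
 W  0  1  1  1  1  1  2  2  2  2  2  2
 E  0  1  1  1  1  1  2  3  3  3  3  3
 Y  0  1  2  2  2  2  2  3  4  4  4  4
 W  0  1  2  2  2  2  3  3  4  4  4  4
 W  0  1  2  2  2  2  3  3  4  4  4  4
 Y  0  1  2  3  3  3  3  3  4  5  5  5
 W  0  1  2  3  3  3  4  4  4  5  5  5
 Y  0  1  2  3  4  4  4  4  5  5  6  6
dp[12][11] = 6. One LCS (by backtracking along matches): YWEYYY.

6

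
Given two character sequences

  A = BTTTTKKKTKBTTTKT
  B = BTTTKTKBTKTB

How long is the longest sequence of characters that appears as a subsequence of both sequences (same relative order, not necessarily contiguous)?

11

Pick B [1,1], then T [3,2], then T [4,3], then T [5,4], then K [8,5], then T [9,6], then K [10,7], then B [11,8], then T [14,9], then K [15,10], then T [16,11]; all 11 characters appear in both, in order. Since dp[16][12] = 11, nothing longer is possible.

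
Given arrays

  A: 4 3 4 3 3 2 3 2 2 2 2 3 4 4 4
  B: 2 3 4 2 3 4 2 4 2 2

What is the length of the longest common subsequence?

One common subsequence of length 7: 3 (A #2, B #2) → 4 (A #3, B #3) → 2 (A #6, B #4) → 3 (A #7, B #5) → 2 (A #8, B #7) → 2 (A #10, B #9) → 2 (A #11, B #10). Since dp[15][10] = 7, nothing longer is possible.

7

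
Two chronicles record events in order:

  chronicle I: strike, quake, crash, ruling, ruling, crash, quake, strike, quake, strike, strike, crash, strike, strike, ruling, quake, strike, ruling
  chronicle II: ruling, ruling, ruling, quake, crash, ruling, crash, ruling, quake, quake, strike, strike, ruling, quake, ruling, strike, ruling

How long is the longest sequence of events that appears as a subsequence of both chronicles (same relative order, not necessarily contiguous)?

12

One common subsequence of length 12: quake [2,4] → crash [3,5] → ruling [4,6] → ruling [5,8] → quake [7,9] → quake [9,10] → strike [13,11] → strike [14,12] → ruling [15,13] → quake [16,14] → strike [17,16] → ruling [18,17]. Since dp[18][17] = 12, nothing longer is possible.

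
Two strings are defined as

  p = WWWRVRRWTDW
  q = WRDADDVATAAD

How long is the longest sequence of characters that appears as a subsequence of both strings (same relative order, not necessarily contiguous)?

Let dp[i][j] be the LCS length of the first i characters of p and the first j characters of q. dp[i][j] = dp[i-1][j-1]+1 when the i-th and j-th characters match, else max(dp[i-1][j], dp[i][j-1]).
    ·  W  R  D  A  D  D  V  A  T  A  A  D
 ·  0  0  0  0  0  0  0  0  0  0  0  0  0
 W  0  1  1  1  1  1  1  1  1  1  1  1  1
 W  0  1  1  1  1  1  1  1  1  1  1  1  1
 W  0  1  1  1  1  1  1  1  1  1  1  1  1
 R  0  1  2  2  2  2  2  2  2  2  2  2  2
 V  0  1  2  2  2  2  2  3  3  3  3  3  3
 R  0  1  2  2  2  2  2  3  3  3  3  3  3
 R  0  1  2  2  2  2  2  3  3  3  3  3  3
 W  0  1  2  2  2  2  2  3  3  3  3  3  3
 T  0  1  2  2  2  2  2  3  3  4  4  4  4
 D  0  1  2  3  3  3  3  3  3  4  4  4  5
 W  0  1  2  3  3  3  3  3  3  4  4  4  5
dp[11][12] = 5. One LCS (by backtracking along matches): WRVTD.

5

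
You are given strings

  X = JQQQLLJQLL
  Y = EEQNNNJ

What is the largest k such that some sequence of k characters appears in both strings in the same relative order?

Let dp[i][j] be the LCS length of the first i characters of X and the first j characters of Y. dp[i][j] = dp[i-1][j-1]+1 when the i-th and j-th characters match, else max(dp[i-1][j], dp[i][j-1]).
    ·  E  E  Q  N  N  N  J
 ·  0  0  0  0  0  0  0  0
 J  0  0  0  0  0  0  0  1
 Q  0  0  0  1  1  1  1  1
 Q  0  0  0  1  1  1  1  1
 Q  0  0  0  1  1  1  1  1
 L  0  0  0  1  1  1  1  1
 L  0  0  0  1  1  1  1  1
 J  0  0  0  1  1  1  1  2
 Q  0  0  0  1  1  1  1  2
 L  0  0  0  1  1  1  1  2
 L  0  0  0  1  1  1  1  2
dp[10][7] = 2. One LCS (by backtracking along matches): QJ.

2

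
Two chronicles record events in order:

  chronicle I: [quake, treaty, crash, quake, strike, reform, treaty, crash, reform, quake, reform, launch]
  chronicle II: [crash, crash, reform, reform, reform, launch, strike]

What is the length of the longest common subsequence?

Pick crash at chronicle I[3]=chronicle II[2] → reform at chronicle I[6]=chronicle II[3] → reform at chronicle I[9]=chronicle II[4] → reform at chronicle I[11]=chronicle II[5] → launch at chronicle I[12]=chronicle II[6]; all 5 events appear in both, in order. The LCS DP gives dp[12][7] = 5, so this is optimal.

5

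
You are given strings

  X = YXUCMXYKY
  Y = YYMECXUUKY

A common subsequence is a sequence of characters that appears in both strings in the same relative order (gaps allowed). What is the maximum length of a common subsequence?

Let dp[i][j] be the LCS length of the first i characters of X and the first j characters of Y. dp[i][j] = dp[i-1][j-1]+1 when the i-th and j-th characters match, else max(dp[i-1][j], dp[i][j-1]).
    ·  Y  Y  M  E  C  X  U  U  K  Y
 ·  0  0  0  0  0  0  0  0  0  0  0
 Y  0  1  1  1  1  1  1  1  1  1  1
 X  0  1  1  1  1  1  2  2  2  2  2
 U  0  1  1  1  1  1  2  3  3  3  3
 C  0  1  1  1  1  2  2  3  3  3  3
 M  0  1  1  2  2  2  2  3  3  3  3
 X  0  1  1  2  2  2  3  3  3  3  3
 Y  0  1  2  2  2  2  3  3  3  3  4
 K  0  1  2  2  2  2  3  3  3  4  4
 Y  0  1  2  2  2  2  3  3  3  4  5
dp[9][10] = 5. One LCS (by backtracking along matches): YXUKY.

5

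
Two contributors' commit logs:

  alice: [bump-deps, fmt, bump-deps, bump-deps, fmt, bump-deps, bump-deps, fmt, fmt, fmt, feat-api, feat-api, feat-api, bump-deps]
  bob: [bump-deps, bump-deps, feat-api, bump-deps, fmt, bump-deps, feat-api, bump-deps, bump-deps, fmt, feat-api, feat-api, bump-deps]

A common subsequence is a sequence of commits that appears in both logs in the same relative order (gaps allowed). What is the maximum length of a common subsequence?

10

Match bump-deps (alice #1, bob #1); then bump-deps (alice #3, bob #2); then bump-deps (alice #4, bob #4); then fmt (alice #5, bob #5); then bump-deps (alice #6, bob #8); then bump-deps (alice #7, bob #9); then fmt (alice #10, bob #10); then feat-api (alice #12, bob #11); then feat-api (alice #13, bob #12); then bump-deps (alice #14, bob #13) — 10 commits in the same relative order in both. The LCS DP gives dp[14][13] = 10, so this is optimal.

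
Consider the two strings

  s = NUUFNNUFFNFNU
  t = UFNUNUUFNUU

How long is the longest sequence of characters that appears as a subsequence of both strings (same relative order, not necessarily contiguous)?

8

One common subsequence of length 8: U at s[3]=t[1], F at s[4]=t[2], N at s[5]=t[3], N at s[6]=t[5], U at s[7]=t[7], F at s[9]=t[8], N at s[10]=t[9], U at s[13]=t[11]. The LCS DP gives dp[13][11] = 8, so this is optimal.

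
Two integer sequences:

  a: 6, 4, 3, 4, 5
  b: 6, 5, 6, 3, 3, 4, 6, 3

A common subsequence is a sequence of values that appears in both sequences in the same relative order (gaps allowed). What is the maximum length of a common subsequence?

Taking 6 (a #1, b #3) → 4 (a #2, b #6) → 3 (a #3, b #8) gives a common subsequence of length 3, and the DP table's final entry dp[5][8] is also 3, so no common subsequence is longer.

3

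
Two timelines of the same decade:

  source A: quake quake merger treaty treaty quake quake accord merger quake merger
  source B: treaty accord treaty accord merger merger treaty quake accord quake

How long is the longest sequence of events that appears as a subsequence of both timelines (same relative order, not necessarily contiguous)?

5

Pick merger [3,6], treaty [5,7], quake [7,8], accord [8,9], quake [10,10]; all 5 events appear in both, in order. Since dp[11][10] = 5, nothing longer is possible.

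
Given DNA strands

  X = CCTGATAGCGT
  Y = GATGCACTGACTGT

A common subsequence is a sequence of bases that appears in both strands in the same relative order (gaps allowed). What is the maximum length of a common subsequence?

8

One common subsequence of length 8: C at X[1]=Y[5], then C at X[2]=Y[7], then T at X[3]=Y[8], then G at X[4]=Y[9], then A at X[5]=Y[10], then T at X[6]=Y[12], then G at X[10]=Y[13], then T at X[11]=Y[14], and the DP table's final entry dp[11][14] is also 8, so no common subsequence is longer.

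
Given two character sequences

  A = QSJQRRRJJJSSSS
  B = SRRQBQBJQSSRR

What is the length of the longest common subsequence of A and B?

6

Pick S [2,1], R [5,2], R [6,3], J [8,8], S [11,10], S [12,11]; all 6 characters appear in both, in order. dp[14][13] = 6 confirms this is the maximum.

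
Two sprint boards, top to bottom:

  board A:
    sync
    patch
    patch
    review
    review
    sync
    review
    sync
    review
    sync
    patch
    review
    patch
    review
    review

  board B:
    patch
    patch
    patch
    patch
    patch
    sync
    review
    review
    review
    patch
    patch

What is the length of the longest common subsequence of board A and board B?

7

Taking patch at board A[2]=board B[4], then patch at board A[3]=board B[5], then review at board A[5]=board B[7], then review at board A[7]=board B[8], then review at board A[9]=board B[9], then patch at board A[11]=board B[10], then patch at board A[13]=board B[11] gives a common subsequence of length 7. Since dp[15][11] = 7, nothing longer is possible.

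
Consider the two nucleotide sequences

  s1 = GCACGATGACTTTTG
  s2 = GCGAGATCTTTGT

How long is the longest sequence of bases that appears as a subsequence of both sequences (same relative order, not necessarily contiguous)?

11

One common subsequence of length 11: G (s1 #1, s2 #1); then C (s1 #2, s2 #2); then A (s1 #3, s2 #4); then G (s1 #5, s2 #5); then A (s1 #6, s2 #6); then T (s1 #7, s2 #7); then C (s1 #10, s2 #8); then T (s1 #11, s2 #9); then T (s1 #12, s2 #10); then T (s1 #13, s2 #11); then T (s1 #14, s2 #13). Since dp[15][13] = 11, nothing longer is possible.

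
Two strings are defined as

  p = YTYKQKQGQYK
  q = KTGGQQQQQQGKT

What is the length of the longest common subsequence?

5

Let dp[i][j] be the LCS length of the first i characters of p and the first j characters of q. dp[i][j] = dp[i-1][j-1]+1 when the i-th and j-th characters match, else max(dp[i-1][j], dp[i][j-1]).
    ·  K  T  G  G  Q  Q  Q  Q  Q  Q  G  K  T
 ·  0  0  0  0  0  0  0  0  0  0  0  0  0  0
 Y  0  0  0  0  0  0  0  0  0  0  0  0  0  0
 T  0  0  1  1  1  1  1  1  1  1  1  1  1  1
 Y  0  0  1  1  1  1  1  1  1  1  1  1  1  1
 K  0  1  1  1  1  1  1  1  1  1  1  1  2  2
 Q  0  1  1  1  1  2  2  2  2  2  2  2  2  2
 K  0  1  1  1  1  2  2  2  2  2  2  2  3  3
 Q  0  1  1  1  1  2  3  3  3  3  3  3  3  3
 G  0  1  1  2  2  2  3  3  3  3  3  4  4  4
 Q  0  1  1  2  2  3  3  4  4  4  4  4  4  4
 Y  0  1  1  2  2  3  3  4  4  4  4  4  4  4
 K  0  1  1  2  2  3  3  4  4  4  4  4  5  5
dp[11][13] = 5. One LCS (by backtracking along matches): TQQGK.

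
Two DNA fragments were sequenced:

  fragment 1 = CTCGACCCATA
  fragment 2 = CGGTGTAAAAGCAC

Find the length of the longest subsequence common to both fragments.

Taking C [1,1], then T [2,4], then G [4,5], then A [5,10], then C [6,12], then C [8,14] gives a common subsequence of length 6. Since dp[11][14] = 6, nothing longer is possible.

6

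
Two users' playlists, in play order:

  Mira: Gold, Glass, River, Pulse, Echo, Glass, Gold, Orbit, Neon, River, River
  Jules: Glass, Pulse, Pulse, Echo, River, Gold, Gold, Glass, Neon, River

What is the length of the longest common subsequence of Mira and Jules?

One common subsequence of length 6: Glass (Mira #2, Jules #1), Pulse (Mira #4, Jules #3), Echo (Mira #5, Jules #4), Glass (Mira #6, Jules #8), Neon (Mira #9, Jules #9), River (Mira #11, Jules #10), and the DP table's final entry dp[11][10] is also 6, so no common subsequence is longer.

6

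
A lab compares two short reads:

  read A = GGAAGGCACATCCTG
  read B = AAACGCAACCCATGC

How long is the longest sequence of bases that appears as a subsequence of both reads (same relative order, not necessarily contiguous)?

10

Match A at read A[3]=read B[2], A at read A[4]=read B[3], G at read A[6]=read B[5], C at read A[7]=read B[6], A at read A[8]=read B[8], C at read A[9]=read B[9], C at read A[12]=read B[10], C at read A[13]=read B[11], T at read A[14]=read B[13], G at read A[15]=read B[14] — 10 bases in the same relative order in both. dp[15][15] = 10 confirms this is the maximum.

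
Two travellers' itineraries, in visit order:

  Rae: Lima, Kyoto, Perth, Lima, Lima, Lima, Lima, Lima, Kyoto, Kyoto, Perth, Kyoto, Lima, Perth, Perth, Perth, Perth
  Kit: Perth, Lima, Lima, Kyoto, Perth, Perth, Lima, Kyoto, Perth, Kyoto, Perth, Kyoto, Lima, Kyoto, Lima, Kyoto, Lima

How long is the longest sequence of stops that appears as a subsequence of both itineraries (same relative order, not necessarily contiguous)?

9

Taking Lima [1,3], then Kyoto [2,4], then Perth [3,6], then Lima [8,7], then Kyoto [9,8], then Kyoto [10,10], then Perth [11,11], then Kyoto [12,16], then Lima [13,17] gives a common subsequence of length 9. The LCS DP gives dp[17][17] = 9, so this is optimal.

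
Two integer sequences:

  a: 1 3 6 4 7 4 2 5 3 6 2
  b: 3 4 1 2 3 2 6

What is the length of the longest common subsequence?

Pick 3 at a[2]=b[1], 4 at a[4]=b[2], 2 at a[7]=b[4], 3 at a[9]=b[5], 6 at a[10]=b[7]; all 5 values appear in both, in order. dp[11][7] = 5 confirms this is the maximum.

5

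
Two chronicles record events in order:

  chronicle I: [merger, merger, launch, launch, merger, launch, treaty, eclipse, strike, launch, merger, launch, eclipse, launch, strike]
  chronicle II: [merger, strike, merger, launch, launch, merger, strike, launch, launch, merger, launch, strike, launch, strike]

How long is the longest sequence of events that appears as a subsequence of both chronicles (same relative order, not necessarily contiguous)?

Taking merger at chronicle I[1]=chronicle II[1], merger at chronicle I[2]=chronicle II[3], launch at chronicle I[3]=chronicle II[4], launch at chronicle I[4]=chronicle II[5], merger at chronicle I[5]=chronicle II[6], launch at chronicle I[6]=chronicle II[8], launch at chronicle I[10]=chronicle II[9], merger at chronicle I[11]=chronicle II[10], launch at chronicle I[12]=chronicle II[11], launch at chronicle I[14]=chronicle II[13], strike at chronicle I[15]=chronicle II[14] gives a common subsequence of length 11. Since dp[15][14] = 11, nothing longer is possible.

11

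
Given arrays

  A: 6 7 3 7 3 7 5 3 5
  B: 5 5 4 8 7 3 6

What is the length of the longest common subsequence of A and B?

2

Let dp[i][j] be the LCS length of the first i values of A and the first j values of B. dp[i][j] = dp[i-1][j-1]+1 when the i-th and j-th values match, else max(dp[i-1][j], dp[i][j-1]).
    ·  5  5  4  8  7  3  6
 ·  0  0  0  0  0  0  0  0
 6  0  0  0  0  0  0  0  1
 7  0  0  0  0  0  1  1  1
 3  0  0  0  0  0  1  2  2
 7  0  0  0  0  0  1  2  2
 3  0  0  0  0  0  1  2  2
 7  0  0  0  0  0  1  2  2
 5  0  1  1  1  1  1  2  2
 3  0  1  1  1  1  1  2  2
 5  0  1  2  2  2  2  2  2
dp[9][7] = 2. One LCS (by backtracking along matches): 7, 3.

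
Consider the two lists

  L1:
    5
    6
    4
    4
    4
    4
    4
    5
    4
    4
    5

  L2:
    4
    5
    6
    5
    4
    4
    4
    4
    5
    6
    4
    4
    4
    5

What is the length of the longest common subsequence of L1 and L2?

Taking 5 [1,2], then 6 [2,3], then 4 [3,5], then 4 [4,6], then 4 [5,7], then 4 [6,8], then 4 [7,11], then 4 [9,12], then 4 [10,13], then 5 [11,14] gives a common subsequence of length 10. Since dp[11][14] = 10, nothing longer is possible.

10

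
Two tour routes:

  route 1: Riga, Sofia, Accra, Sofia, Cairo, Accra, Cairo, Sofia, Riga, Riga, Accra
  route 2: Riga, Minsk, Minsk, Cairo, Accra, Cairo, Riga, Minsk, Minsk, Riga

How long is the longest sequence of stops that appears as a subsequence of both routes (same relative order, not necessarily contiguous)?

6

Match Riga [1,1], then Cairo [5,4], then Accra [6,5], then Cairo [7,6], then Riga [9,7], then Riga [10,10] — 6 stops in the same relative order in both. dp[11][10] = 6 confirms this is the maximum.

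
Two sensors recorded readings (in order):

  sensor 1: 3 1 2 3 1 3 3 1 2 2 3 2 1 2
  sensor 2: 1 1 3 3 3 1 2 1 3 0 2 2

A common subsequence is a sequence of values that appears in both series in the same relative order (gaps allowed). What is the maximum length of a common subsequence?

9

Pick 1 (sensor 1 #2, sensor 2 #2), then 3 (sensor 1 #4, sensor 2 #3), then 3 (sensor 1 #6, sensor 2 #4), then 3 (sensor 1 #7, sensor 2 #5), then 1 (sensor 1 #8, sensor 2 #6), then 2 (sensor 1 #9, sensor 2 #7), then 3 (sensor 1 #11, sensor 2 #9), then 2 (sensor 1 #12, sensor 2 #11), then 2 (sensor 1 #14, sensor 2 #12); all 9 values appear in both, in order. The LCS DP gives dp[14][12] = 9, so this is optimal.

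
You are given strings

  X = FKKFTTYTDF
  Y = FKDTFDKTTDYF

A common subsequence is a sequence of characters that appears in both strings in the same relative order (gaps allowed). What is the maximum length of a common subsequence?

7

Match F (X #1, Y #1), then K (X #2, Y #2), then K (X #3, Y #7), then T (X #5, Y #8), then T (X #6, Y #9), then Y (X #7, Y #11), then F (X #10, Y #12) — 7 characters in the same relative order in both. Since dp[10][12] = 7, nothing longer is possible.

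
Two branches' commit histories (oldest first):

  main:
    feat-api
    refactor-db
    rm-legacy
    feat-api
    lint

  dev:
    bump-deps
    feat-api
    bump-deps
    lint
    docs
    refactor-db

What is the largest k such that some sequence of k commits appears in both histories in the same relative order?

Pick feat-api at main[1]=dev[2] → refactor-db at main[2]=dev[6]; all 2 commits appear in both, in order, and the DP table's final entry dp[5][6] is also 2, so no common subsequence is longer.

2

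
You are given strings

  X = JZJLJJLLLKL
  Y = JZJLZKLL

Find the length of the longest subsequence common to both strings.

6

Taking J [1,1], then Z [2,2], then J [3,3], then L [4,4], then L [9,7], then L [11,8] gives a common subsequence of length 6. The LCS DP gives dp[11][8] = 6, so this is optimal.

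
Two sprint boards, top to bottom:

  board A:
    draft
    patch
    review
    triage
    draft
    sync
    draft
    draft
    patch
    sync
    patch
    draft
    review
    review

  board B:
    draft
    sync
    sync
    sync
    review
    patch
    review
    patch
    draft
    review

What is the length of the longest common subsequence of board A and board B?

6

Taking draft at board A[1]=board B[1], patch at board A[2]=board B[6], review at board A[3]=board B[7], patch at board A[11]=board B[8], draft at board A[12]=board B[9], review at board A[14]=board B[10] gives a common subsequence of length 6. dp[14][10] = 6 confirms this is the maximum.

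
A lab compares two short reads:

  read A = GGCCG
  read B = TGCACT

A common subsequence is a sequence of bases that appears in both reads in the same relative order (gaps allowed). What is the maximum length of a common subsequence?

Pick G (read A #2, read B #2), C (read A #3, read B #3), C (read A #4, read B #5); all 3 bases appear in both, in order. The LCS DP gives dp[5][6] = 3, so this is optimal.

3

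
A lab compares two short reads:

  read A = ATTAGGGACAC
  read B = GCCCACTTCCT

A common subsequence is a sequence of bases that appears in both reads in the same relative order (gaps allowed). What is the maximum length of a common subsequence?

5

Let dp[i][j] be the LCS length of the first i bases of read A and the first j bases of read B. dp[i][j] = dp[i-1][j-1]+1 when the i-th and j-th bases match, else max(dp[i-1][j], dp[i][j-1]).
    ·  G  C  C  C  A  C  T  T  C  C  T
 ·  0  0  0  0  0  0  0  0  0  0  0  0
 A  0  0  0  0  0  1  1  1  1  1  1  1
 T  0  0  0  0  0  1  1  2  2  2  2  2
 T  0  0  0  0  0  1  1  2  3  3  3  3
 A  0  0  0  0  0  1  1  2  3  3  3  3
 G  0  1  1  1  1  1  1  2  3  3  3  3
 G  0  1  1  1  1  1  1  2  3  3  3  3
 G  0  1  1  1  1  1  1  2  3  3  3  3
 A  0  1  1  1  1  2  2  2  3  3  3  3
 C  0  1  2  2  2  2  3  3  3  4  4  4
 A  0  1  2  2  2  3  3  3  3  4  4  4
 C  0  1  2  3  3  3  4  4  4  4  5  5
dp[11][11] = 5. One LCS (by backtracking along matches): ATTCC.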